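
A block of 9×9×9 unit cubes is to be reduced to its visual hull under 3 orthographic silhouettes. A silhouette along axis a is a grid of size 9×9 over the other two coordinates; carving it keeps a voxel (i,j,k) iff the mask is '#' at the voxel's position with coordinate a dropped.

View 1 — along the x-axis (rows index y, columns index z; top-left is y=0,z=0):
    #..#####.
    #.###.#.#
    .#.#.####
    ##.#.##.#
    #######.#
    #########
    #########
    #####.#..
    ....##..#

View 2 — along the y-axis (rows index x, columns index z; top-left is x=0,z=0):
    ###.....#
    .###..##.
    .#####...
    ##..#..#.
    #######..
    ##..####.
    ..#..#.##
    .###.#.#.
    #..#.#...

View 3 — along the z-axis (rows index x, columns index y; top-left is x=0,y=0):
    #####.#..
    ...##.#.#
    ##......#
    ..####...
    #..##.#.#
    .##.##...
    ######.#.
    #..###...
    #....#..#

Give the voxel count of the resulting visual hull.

131 voxels

initial block: 9^3 = 729
[1] x-view keeps 59 columns → grid now 531
[2] y-view keeps 43 columns → grid now 275
[3] z-view keeps 40 columns → grid now 131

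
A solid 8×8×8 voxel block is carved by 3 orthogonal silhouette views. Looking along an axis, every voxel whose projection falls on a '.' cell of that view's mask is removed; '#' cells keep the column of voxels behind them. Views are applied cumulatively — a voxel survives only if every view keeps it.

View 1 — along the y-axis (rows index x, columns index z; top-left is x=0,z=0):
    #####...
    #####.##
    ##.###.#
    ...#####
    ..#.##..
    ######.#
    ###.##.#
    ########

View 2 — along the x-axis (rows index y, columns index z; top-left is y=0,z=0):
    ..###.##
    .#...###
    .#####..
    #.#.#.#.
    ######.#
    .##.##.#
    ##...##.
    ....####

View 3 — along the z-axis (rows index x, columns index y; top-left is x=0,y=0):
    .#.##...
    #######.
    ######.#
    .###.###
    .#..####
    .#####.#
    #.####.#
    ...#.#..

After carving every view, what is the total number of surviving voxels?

initial block: 8^3 = 512
[1] y-view keeps 47 columns → grid now 376
[2] x-view keeps 38 columns → grid now 225
[3] z-view keeps 42 columns → grid now 149

|visual hull| = 149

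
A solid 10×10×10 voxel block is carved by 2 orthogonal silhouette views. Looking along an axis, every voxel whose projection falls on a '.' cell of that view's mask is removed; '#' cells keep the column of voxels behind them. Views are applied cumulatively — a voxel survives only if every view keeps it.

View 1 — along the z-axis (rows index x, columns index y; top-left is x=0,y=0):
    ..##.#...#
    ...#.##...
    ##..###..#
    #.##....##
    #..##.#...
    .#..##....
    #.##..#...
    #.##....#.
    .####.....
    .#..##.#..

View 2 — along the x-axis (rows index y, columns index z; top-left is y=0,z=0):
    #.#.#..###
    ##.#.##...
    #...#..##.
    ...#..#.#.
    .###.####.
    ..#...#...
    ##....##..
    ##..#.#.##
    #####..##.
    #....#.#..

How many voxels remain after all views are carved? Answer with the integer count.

start: 10×10×10 = 1000 voxels
carve view 1 (along z, XY-mask fill 41/100): 410 voxels remain
carve view 2 (along x, YZ-mask fill 47/100): 181 voxels remain

voxel count = 181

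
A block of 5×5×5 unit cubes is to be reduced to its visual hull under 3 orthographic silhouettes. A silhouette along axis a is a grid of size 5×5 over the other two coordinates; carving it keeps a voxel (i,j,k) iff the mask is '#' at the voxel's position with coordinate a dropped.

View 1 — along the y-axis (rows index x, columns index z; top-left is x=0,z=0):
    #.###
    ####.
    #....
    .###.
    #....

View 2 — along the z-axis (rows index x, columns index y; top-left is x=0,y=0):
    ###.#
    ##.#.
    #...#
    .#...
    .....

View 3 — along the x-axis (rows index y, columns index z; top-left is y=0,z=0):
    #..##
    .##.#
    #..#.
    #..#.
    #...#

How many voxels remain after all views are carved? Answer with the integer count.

remaining voxels: 19

full grid |V| = 125
V1 y: intersect with XZ mask (13 set) -- 65 left
V2 z: intersect with XY mask (10 set) -- 33 left
V3 x: intersect with YZ mask (12 set) -- 19 left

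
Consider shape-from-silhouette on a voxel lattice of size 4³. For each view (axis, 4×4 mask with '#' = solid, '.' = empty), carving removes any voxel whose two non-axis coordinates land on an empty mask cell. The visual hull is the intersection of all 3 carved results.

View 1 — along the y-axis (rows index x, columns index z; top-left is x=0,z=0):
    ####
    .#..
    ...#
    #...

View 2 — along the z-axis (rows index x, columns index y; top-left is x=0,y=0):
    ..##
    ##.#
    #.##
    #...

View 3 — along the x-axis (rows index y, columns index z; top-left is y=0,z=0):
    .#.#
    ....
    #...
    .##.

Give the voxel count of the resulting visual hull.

6 voxels

initial block: 4^3 = 64
V1 y: intersect with XZ mask (7 set) -- 28 left
V2 z: intersect with XY mask (9 set) -- 15 left
V3 x: intersect with YZ mask (5 set) -- 6 left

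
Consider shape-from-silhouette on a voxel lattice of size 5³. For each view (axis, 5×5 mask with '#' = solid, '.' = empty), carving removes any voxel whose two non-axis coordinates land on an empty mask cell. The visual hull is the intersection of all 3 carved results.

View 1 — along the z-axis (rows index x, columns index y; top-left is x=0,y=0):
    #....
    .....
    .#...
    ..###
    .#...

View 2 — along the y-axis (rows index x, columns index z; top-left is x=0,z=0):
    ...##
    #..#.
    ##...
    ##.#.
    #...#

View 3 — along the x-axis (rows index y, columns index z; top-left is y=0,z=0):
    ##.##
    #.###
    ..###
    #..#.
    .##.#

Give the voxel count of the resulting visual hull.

before carving: 125 voxels (5×5×5)
step 1: project along z, AND mask (6/25) → |grid| = 30
step 2: project along y, AND mask (11/25) → |grid| = 15
step 3: project along x, AND mask (16/25) → |grid| = 9

voxel count = 9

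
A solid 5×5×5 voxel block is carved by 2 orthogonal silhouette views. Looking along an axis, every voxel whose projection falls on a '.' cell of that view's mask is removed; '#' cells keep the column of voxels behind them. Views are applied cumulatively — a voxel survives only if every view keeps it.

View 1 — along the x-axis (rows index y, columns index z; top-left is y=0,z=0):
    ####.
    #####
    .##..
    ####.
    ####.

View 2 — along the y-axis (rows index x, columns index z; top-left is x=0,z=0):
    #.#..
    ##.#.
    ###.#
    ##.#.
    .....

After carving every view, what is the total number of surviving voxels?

50 voxels

start: 5×5×5 = 125 voxels
carve view 1 (along x, YZ-mask fill 19/25): 95 voxels remain
carve view 2 (along y, XZ-mask fill 12/25): 50 voxels remain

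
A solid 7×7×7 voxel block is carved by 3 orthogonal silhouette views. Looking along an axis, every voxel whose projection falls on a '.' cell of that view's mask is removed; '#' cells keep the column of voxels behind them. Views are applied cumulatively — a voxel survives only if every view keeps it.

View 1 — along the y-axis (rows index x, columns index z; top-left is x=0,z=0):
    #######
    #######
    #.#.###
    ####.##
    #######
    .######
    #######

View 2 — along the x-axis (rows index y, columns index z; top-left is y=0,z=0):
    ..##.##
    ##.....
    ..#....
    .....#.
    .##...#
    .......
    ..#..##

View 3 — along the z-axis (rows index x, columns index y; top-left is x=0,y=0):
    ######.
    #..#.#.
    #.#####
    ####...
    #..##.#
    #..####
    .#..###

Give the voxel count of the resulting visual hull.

before carving: 343 voxels (7×7×7)
[1] y-view keeps 45 columns → grid now 315
[2] x-view keeps 14 columns → grid now 94
[3] z-view keeps 32 columns → grid now 64

voxel count = 64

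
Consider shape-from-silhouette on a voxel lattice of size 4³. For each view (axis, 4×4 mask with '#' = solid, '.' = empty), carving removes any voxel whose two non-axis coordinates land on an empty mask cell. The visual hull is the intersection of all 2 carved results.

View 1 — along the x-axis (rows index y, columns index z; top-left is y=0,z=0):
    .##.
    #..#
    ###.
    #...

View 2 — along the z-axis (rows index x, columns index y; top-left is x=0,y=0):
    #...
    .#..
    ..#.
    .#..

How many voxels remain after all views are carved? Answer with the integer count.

9 voxels

full grid |V| = 64
[1] x-view keeps 8 columns → grid now 32
[2] z-view keeps 4 columns → grid now 9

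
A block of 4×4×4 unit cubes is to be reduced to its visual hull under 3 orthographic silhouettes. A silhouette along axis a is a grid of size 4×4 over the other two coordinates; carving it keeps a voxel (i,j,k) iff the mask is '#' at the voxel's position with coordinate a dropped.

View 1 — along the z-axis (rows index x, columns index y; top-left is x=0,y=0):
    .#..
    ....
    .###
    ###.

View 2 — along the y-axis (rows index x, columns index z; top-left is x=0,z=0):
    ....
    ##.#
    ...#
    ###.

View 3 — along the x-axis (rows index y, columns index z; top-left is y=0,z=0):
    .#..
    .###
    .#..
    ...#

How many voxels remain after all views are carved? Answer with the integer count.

start: 4×4×4 = 64 voxels
  1. axis=2 (XY plane), |mask|=7  ⇒  voxels=28
  2. axis=1 (XZ plane), |mask|=7  ⇒  voxels=12
  3. axis=0 (YZ plane), |mask|=6  ⇒  voxels=6

voxel count = 6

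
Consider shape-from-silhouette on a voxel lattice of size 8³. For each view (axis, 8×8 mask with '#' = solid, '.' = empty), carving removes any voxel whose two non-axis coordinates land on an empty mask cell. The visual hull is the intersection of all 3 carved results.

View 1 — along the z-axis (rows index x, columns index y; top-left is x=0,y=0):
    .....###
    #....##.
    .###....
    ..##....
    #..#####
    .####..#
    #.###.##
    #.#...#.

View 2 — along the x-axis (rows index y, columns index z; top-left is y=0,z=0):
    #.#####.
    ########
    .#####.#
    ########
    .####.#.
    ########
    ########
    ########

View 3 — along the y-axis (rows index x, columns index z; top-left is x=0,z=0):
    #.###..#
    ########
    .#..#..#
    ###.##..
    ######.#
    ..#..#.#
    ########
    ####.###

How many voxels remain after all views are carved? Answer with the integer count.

voxel count = 163

full grid |V| = 512
step 1: project along z, AND mask (31/64) → |grid| = 248
step 2: project along x, AND mask (57/64) → |grid| = 221
step 3: project along y, AND mask (46/64) → |grid| = 163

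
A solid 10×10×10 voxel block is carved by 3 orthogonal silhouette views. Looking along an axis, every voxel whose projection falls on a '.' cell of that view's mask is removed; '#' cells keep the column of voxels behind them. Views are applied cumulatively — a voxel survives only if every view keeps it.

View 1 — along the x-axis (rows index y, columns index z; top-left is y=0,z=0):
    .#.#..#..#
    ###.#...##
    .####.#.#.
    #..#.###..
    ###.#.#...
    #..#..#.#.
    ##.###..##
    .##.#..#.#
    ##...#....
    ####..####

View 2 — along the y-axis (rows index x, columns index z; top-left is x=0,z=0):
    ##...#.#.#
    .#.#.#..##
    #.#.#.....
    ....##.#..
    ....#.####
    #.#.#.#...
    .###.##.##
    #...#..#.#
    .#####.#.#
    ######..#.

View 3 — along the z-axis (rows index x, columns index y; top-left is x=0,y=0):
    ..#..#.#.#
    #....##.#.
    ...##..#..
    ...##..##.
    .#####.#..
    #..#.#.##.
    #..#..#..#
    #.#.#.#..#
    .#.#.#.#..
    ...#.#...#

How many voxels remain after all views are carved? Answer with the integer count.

before carving: 1000 voxels (10×10×10)
V1 x: intersect with YZ mask (53 set) -- 530 left
V2 y: intersect with XZ mask (50 set) -- 260 left
V3 z: intersect with XY mask (42 set) -- 108 left

voxel count = 108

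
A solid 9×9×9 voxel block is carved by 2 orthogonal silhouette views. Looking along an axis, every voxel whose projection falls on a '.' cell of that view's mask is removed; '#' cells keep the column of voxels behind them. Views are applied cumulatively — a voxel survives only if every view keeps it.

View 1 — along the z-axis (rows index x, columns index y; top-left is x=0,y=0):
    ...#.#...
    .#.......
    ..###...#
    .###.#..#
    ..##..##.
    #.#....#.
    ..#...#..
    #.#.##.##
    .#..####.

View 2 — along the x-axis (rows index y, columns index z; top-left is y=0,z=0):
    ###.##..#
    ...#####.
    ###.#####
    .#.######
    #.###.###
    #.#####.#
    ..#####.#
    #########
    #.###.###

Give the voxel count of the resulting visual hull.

start: 9×9×9 = 729 voxels
after view 1 [z-axis, 32 of 81 cells solid] → remaining = 288
after view 2 [x-axis, 62 of 81 cells solid] → remaining = 227

227 voxels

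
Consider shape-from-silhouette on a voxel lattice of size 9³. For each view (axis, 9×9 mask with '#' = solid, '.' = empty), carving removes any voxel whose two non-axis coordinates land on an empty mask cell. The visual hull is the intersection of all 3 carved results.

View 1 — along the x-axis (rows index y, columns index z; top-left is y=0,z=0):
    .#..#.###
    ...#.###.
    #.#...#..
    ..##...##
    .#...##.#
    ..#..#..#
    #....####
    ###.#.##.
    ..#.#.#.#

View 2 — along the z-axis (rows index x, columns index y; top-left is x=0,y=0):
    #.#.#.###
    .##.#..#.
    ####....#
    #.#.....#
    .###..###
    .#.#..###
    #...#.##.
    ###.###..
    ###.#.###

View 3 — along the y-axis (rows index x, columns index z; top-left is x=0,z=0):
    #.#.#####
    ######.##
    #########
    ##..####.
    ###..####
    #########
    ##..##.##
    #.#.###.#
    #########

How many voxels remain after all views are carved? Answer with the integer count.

full grid |V| = 729
step 1: project along x, AND mask (38/81) → |grid| = 342
step 2: project along z, AND mask (46/81) → |grid| = 200
step 3: project along y, AND mask (67/81) → |grid| = 174

174 voxels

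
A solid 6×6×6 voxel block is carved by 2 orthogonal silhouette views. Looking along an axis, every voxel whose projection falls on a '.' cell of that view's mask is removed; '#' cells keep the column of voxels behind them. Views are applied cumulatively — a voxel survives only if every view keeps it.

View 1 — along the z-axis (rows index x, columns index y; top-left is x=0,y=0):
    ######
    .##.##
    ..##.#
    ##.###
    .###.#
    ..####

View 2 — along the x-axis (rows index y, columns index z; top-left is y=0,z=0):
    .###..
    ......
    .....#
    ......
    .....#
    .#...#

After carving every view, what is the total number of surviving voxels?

initial block: 6^3 = 216
after view 1 [z-axis, 26 of 36 cells solid] → remaining = 156
after view 2 [x-axis, 7 of 36 cells solid] → remaining = 27

remaining voxels: 27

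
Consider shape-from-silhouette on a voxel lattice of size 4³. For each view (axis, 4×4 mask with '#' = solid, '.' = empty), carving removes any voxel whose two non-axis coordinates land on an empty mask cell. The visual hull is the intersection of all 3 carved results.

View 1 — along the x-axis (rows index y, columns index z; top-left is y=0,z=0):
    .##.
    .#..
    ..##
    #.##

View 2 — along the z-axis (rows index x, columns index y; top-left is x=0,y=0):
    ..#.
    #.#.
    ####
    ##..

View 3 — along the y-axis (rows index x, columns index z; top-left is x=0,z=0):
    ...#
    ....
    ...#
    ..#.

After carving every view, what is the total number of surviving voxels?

|visual hull| = 4

initial block: 4^3 = 64
V1 x: intersect with YZ mask (8 set) -- 32 left
V2 z: intersect with XY mask (9 set) -- 17 left
V3 y: intersect with XZ mask (3 set) -- 4 left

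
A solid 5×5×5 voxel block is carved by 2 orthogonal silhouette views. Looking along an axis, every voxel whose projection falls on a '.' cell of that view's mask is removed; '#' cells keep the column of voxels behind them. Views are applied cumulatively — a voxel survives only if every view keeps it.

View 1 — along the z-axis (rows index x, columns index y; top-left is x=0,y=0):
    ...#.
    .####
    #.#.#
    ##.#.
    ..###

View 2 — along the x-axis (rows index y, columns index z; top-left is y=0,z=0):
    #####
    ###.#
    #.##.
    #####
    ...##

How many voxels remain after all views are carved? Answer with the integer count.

start: 5×5×5 = 125 voxels
  1. axis=2 (XY plane), |mask|=14  ⇒  voxels=70
  2. axis=0 (YZ plane), |mask|=19  ⇒  voxels=53

voxel count = 53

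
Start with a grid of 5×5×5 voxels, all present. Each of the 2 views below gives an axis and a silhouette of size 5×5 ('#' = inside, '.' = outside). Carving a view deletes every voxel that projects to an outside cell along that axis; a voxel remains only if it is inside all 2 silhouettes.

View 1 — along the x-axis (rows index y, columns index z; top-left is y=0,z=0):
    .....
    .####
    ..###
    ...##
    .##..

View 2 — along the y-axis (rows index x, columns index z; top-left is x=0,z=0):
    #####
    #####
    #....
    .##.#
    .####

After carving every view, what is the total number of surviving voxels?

|visual hull| = 41

initial block: 5^3 = 125
after view 1 [x-axis, 11 of 25 cells solid] → remaining = 55
after view 2 [y-axis, 18 of 25 cells solid] → remaining = 41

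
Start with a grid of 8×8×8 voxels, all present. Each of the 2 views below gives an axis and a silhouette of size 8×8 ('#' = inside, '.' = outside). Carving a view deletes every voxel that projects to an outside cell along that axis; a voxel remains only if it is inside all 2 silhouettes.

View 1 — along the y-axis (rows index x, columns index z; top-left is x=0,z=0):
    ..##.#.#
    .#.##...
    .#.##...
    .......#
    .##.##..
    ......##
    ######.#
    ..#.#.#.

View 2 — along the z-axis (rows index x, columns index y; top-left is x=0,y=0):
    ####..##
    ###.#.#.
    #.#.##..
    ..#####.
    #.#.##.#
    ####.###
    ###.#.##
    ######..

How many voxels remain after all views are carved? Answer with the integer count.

initial block: 8^3 = 512
V1 y: intersect with XZ mask (27 set) -- 216 left
V2 z: intersect with XY mask (44 set) -- 150 left

|visual hull| = 150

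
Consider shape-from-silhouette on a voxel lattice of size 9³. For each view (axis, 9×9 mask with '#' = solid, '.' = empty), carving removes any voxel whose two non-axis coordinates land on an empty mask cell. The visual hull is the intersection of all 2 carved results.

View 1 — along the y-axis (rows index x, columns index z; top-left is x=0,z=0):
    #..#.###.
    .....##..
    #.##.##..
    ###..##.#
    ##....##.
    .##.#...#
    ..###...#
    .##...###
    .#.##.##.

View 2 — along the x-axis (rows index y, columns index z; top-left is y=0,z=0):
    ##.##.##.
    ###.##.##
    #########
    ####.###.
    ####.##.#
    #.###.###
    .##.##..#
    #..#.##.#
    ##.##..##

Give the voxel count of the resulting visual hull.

voxel count = 261

full grid |V| = 729
  1. axis=1 (XZ plane), |mask|=40  ⇒  voxels=360
  2. axis=0 (YZ plane), |mask|=59  ⇒  voxels=261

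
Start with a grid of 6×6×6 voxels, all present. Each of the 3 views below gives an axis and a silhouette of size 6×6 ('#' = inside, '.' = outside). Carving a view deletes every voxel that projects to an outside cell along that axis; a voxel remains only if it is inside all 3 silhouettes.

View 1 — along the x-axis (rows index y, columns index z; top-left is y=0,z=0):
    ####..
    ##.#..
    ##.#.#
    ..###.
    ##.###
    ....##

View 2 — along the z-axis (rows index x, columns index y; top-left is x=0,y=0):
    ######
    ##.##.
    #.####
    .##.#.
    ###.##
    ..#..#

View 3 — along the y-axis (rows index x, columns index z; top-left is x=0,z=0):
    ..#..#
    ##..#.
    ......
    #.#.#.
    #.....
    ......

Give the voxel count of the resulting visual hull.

start: 6×6×6 = 216 voxels
carve view 1 (along x, YZ-mask fill 21/36): 126 voxels remain
carve view 2 (along z, XY-mask fill 25/36): 90 voxels remain
carve view 3 (along y, XZ-mask fill 9/36): 21 voxels remain

21 voxels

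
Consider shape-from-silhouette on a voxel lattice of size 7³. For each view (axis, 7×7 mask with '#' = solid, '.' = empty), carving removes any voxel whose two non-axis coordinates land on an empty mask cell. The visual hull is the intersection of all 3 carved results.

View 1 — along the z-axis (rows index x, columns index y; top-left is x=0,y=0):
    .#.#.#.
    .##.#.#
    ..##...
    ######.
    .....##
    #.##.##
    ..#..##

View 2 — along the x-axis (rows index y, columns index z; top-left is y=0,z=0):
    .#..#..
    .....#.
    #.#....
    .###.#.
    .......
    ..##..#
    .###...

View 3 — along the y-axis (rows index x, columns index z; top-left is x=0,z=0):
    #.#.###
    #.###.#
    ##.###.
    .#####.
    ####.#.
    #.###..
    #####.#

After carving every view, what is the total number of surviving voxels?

voxel count = 45

initial block: 7^3 = 343
  1. axis=2 (XY plane), |mask|=25  ⇒  voxels=175
  2. axis=0 (YZ plane), |mask|=15  ⇒  voxels=60
  3. axis=1 (XZ plane), |mask|=35  ⇒  voxels=45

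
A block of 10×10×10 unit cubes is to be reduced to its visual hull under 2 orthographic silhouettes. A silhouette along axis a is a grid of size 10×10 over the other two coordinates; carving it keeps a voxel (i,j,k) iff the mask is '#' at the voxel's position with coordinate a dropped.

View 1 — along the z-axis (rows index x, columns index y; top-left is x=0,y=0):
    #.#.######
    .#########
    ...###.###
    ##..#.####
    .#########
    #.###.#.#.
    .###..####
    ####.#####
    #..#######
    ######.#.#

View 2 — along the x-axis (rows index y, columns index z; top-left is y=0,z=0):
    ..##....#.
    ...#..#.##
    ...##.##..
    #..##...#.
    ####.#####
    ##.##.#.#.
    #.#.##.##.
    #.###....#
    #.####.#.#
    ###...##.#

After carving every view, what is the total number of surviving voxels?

initial block: 10^3 = 1000
step 1: project along z, AND mask (77/100) → |grid| = 770
step 2: project along x, AND mask (54/100) → |grid| = 426

voxel count = 426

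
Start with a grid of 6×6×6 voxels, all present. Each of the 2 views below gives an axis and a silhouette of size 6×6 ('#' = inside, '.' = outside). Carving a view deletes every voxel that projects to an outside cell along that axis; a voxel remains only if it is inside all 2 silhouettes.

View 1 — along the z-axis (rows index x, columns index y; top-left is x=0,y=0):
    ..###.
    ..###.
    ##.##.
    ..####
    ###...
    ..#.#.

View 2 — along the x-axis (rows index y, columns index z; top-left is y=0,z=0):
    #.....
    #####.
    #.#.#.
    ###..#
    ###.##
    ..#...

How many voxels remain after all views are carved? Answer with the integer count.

full grid |V| = 216
V1 z: intersect with XY mask (19 set) -- 114 left
V2 x: intersect with YZ mask (19 set) -- 69 left

69 voxels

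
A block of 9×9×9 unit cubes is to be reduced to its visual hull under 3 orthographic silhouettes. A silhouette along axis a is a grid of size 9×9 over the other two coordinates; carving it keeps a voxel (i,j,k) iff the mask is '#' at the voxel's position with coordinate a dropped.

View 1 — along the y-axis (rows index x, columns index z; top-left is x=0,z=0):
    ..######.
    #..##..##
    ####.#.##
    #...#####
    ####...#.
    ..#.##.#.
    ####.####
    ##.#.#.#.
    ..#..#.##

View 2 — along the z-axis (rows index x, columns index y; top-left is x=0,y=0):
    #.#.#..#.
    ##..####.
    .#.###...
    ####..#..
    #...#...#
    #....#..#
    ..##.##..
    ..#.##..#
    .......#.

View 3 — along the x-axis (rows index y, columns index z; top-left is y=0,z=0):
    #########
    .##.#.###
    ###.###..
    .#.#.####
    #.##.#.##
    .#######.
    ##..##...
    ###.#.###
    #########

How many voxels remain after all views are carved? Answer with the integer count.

|visual hull| = 145

initial block: 9^3 = 729
carve view 1 (along y, XZ-mask fill 50/81): 450 voxels remain
carve view 2 (along z, XY-mask fill 34/81): 195 voxels remain
carve view 3 (along x, YZ-mask fill 60/81): 145 voxels remain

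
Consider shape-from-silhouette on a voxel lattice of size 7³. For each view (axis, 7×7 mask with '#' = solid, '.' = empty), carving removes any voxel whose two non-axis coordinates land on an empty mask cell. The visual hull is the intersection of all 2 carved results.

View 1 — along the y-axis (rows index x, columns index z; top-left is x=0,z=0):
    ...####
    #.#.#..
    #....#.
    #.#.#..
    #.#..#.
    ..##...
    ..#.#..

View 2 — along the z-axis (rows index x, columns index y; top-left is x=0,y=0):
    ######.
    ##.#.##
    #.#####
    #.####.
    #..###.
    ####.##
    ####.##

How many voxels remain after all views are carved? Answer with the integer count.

full grid |V| = 343
step 1: project along y, AND mask (19/49) → |grid| = 133
step 2: project along z, AND mask (38/49) → |grid| = 102

|visual hull| = 102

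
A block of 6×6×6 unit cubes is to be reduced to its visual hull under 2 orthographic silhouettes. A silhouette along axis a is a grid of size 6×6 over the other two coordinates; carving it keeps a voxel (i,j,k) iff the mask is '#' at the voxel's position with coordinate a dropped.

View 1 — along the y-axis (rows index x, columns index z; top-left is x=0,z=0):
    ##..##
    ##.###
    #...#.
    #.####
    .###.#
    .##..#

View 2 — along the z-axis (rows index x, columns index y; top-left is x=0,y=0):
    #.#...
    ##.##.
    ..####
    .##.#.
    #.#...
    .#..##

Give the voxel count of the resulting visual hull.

start: 6×6×6 = 216 voxels
[1] y-view keeps 23 columns → grid now 138
[2] z-view keeps 18 columns → grid now 68

|visual hull| = 68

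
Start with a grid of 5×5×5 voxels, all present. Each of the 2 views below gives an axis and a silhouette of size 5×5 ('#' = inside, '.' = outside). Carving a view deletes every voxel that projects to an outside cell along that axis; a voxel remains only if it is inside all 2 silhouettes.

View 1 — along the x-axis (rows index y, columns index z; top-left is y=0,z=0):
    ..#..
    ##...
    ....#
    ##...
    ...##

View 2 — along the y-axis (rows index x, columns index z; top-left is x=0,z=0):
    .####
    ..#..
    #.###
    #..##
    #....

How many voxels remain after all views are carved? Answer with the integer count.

before carving: 125 voxels (5×5×5)
step 1: project along x, AND mask (8/25) → |grid| = 40
step 2: project along y, AND mask (13/25) → |grid| = 20

20 voxels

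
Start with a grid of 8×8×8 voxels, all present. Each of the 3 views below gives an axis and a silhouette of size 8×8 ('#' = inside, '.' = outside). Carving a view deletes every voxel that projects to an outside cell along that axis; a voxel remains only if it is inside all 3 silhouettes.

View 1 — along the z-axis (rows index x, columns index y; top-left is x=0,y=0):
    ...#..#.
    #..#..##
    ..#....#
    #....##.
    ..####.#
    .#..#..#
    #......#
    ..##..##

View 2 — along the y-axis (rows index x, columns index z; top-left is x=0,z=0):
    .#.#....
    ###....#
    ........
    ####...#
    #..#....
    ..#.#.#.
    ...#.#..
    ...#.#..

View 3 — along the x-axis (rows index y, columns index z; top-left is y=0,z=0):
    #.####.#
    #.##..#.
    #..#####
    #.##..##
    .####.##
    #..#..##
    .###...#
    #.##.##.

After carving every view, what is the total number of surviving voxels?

initial block: 8^3 = 512
  1. axis=2 (XY plane), |mask|=25  ⇒  voxels=200
  2. axis=1 (XZ plane), |mask|=20  ⇒  voxels=66
  3. axis=0 (YZ plane), |mask|=40  ⇒  voxels=51

voxel count = 51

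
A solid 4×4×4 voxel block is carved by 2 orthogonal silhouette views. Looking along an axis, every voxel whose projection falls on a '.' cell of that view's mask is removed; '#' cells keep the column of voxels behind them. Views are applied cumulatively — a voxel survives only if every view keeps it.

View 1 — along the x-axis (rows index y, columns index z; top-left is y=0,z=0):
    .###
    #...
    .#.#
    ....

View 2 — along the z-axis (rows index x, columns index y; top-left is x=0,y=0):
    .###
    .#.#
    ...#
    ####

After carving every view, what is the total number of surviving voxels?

initial block: 4^3 = 64
V1 x: intersect with YZ mask (6 set) -- 24 left
V2 z: intersect with XY mask (10 set) -- 10 left

10 voxels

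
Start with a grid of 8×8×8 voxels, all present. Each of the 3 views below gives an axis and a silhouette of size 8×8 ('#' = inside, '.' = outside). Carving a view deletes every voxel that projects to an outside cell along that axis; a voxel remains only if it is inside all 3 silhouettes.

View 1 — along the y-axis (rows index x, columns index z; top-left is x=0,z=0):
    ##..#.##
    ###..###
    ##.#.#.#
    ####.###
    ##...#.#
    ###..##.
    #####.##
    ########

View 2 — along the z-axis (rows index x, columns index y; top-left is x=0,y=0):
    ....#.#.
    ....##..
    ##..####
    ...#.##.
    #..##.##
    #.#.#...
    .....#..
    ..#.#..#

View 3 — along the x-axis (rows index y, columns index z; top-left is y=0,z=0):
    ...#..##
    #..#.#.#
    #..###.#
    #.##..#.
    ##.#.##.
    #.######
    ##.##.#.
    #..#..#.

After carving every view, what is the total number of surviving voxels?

initial block: 8^3 = 512
[1] y-view keeps 47 columns → grid now 376
[2] z-view keeps 25 columns → grid now 139
[3] x-view keeps 36 columns → grid now 83

voxel count = 83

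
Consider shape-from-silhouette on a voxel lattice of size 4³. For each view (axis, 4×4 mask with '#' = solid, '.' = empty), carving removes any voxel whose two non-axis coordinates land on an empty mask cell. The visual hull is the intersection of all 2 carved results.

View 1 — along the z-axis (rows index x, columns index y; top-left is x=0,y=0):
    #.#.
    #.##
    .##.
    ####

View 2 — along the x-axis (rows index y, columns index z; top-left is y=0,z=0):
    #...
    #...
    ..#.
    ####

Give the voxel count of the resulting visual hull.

voxel count = 17

initial block: 4^3 = 64
[1] z-view keeps 11 columns → grid now 44
[2] x-view keeps 7 columns → grid now 17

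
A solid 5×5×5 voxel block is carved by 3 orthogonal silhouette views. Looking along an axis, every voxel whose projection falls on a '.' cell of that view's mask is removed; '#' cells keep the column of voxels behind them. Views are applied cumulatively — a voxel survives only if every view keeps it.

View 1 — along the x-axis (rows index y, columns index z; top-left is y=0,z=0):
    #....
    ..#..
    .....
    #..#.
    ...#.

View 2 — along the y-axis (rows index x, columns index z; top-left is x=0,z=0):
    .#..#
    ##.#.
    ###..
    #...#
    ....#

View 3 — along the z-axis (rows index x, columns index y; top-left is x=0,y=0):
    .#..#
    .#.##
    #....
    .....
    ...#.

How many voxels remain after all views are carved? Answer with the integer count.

initial block: 5^3 = 125
carve view 1 (along x, YZ-mask fill 5/25): 25 voxels remain
carve view 2 (along y, XZ-mask fill 11/25): 9 voxels remain
carve view 3 (along z, XY-mask fill 7/25): 4 voxels remain

voxel count = 4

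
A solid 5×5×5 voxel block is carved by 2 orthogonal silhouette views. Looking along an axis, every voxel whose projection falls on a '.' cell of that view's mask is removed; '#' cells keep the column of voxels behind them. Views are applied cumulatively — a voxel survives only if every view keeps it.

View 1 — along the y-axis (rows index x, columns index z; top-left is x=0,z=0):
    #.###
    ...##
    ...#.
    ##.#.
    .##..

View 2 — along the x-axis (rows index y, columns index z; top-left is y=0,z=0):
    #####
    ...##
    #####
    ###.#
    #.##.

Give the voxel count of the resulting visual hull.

initial block: 5^3 = 125
carve view 1 (along y, XZ-mask fill 12/25): 60 voxels remain
carve view 2 (along x, YZ-mask fill 19/25): 46 voxels remain

46 voxels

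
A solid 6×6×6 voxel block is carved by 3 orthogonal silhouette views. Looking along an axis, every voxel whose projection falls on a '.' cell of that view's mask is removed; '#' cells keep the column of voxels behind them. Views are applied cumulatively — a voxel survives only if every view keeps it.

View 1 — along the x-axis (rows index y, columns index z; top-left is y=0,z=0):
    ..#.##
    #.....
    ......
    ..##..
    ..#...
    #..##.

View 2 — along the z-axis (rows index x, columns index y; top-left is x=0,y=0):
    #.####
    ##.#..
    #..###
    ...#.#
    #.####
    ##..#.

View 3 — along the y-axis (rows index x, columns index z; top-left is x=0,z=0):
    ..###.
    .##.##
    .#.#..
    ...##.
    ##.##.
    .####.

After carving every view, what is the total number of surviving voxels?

full grid |V| = 216
carve view 1 (along x, YZ-mask fill 10/36): 60 voxels remain
carve view 2 (along z, XY-mask fill 22/36): 43 voxels remain
carve view 3 (along y, XZ-mask fill 19/36): 24 voxels remain

|visual hull| = 24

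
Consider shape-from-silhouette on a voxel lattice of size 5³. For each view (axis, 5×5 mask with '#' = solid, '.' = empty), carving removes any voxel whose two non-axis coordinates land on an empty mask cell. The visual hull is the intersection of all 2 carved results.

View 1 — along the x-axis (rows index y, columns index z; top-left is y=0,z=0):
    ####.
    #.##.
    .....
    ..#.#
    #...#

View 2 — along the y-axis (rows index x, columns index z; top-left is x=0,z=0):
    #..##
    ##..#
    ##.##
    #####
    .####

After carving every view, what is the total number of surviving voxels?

voxel count = 40

start: 5×5×5 = 125 voxels
carve view 1 (along x, YZ-mask fill 11/25): 55 voxels remain
carve view 2 (along y, XZ-mask fill 19/25): 40 voxels remain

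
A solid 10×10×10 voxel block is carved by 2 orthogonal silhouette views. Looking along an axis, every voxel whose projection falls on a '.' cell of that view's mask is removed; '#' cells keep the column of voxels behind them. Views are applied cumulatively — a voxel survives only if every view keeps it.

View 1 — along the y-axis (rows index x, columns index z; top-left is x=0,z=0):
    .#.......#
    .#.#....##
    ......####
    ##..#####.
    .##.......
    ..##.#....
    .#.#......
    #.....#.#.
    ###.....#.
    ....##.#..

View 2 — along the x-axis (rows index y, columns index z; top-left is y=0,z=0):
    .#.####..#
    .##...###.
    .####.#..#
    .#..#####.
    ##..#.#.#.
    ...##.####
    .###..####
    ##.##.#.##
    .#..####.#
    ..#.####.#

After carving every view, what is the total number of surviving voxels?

full grid |V| = 1000
after view 1 [y-axis, 34 of 100 cells solid] → remaining = 340
after view 2 [x-axis, 60 of 100 cells solid] → remaining = 208

remaining voxels: 208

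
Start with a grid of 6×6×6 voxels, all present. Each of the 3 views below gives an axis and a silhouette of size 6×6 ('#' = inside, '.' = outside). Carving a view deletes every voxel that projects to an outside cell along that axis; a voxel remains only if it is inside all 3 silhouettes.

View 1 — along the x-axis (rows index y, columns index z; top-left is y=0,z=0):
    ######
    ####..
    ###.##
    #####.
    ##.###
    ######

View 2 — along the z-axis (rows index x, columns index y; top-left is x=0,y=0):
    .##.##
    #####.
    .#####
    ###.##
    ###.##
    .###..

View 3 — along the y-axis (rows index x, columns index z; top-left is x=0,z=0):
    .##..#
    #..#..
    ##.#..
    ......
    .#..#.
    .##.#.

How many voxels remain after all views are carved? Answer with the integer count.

|visual hull| = 50

before carving: 216 voxels (6×6×6)
carve view 1 (along x, YZ-mask fill 31/36): 186 voxels remain
carve view 2 (along z, XY-mask fill 27/36): 136 voxels remain
carve view 3 (along y, XZ-mask fill 13/36): 50 voxels remain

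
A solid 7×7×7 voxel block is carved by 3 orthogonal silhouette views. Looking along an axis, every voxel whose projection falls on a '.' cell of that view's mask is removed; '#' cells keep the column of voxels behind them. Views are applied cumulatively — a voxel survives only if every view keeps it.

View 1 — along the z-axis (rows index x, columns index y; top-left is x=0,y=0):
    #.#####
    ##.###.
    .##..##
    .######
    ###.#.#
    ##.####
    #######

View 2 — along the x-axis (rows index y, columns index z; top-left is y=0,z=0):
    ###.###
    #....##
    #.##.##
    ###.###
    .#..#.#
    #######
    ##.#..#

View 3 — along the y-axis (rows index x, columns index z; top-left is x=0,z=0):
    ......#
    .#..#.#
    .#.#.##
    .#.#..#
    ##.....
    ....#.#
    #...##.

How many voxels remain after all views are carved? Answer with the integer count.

voxel count = 76

full grid |V| = 343
[1] z-view keeps 39 columns → grid now 273
[2] x-view keeps 34 columns → grid now 187
[3] y-view keeps 18 columns → grid now 76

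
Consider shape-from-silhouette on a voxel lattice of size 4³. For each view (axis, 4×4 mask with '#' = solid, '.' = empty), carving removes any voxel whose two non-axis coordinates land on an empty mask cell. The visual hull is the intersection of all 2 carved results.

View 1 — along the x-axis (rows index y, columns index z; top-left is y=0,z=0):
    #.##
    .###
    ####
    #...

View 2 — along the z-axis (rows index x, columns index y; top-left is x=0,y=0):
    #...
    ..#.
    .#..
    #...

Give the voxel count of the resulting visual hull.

before carving: 64 voxels (4×4×4)
step 1: project along x, AND mask (11/16) → |grid| = 44
step 2: project along z, AND mask (4/16) → |grid| = 13

13 voxels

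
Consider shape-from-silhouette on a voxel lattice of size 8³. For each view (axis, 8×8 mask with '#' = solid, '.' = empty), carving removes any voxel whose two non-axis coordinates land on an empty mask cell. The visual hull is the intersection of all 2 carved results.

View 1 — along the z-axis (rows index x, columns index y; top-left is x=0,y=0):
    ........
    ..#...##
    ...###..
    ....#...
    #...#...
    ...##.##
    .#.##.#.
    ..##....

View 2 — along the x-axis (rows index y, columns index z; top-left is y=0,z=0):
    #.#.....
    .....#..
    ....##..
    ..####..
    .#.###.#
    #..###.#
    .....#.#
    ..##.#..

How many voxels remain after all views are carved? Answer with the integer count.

start: 8×8×8 = 512 voxels
step 1: project along z, AND mask (19/64) → |grid| = 152
step 2: project along x, AND mask (24/64) → |grid| = 65

remaining voxels: 65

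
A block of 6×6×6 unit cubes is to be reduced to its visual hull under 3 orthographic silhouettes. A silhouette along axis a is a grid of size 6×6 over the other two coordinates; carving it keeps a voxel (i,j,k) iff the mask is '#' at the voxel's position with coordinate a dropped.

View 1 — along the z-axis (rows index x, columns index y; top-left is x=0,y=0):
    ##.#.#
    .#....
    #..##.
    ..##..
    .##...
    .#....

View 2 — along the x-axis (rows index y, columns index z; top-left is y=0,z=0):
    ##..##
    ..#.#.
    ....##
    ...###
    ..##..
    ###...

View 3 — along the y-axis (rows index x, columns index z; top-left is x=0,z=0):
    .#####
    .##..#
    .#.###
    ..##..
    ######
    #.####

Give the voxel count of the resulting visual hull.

voxel count = 25

before carving: 216 voxels (6×6×6)
step 1: project along z, AND mask (13/36) → |grid| = 78
step 2: project along x, AND mask (16/36) → |grid| = 34
step 3: project along y, AND mask (25/36) → |grid| = 25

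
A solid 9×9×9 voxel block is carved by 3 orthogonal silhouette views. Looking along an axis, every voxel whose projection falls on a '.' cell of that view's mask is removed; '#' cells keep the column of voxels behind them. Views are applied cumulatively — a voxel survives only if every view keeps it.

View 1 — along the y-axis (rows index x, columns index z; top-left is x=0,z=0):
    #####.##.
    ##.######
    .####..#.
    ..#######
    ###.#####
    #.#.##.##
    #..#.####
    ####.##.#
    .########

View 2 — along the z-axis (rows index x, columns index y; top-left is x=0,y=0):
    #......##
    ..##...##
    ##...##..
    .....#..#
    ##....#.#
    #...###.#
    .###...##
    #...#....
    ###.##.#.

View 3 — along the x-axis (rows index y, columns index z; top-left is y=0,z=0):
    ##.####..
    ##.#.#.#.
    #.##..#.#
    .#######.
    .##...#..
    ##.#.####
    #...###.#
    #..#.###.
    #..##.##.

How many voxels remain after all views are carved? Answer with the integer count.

141 voxels

start: 9×9×9 = 729 voxels
carve view 1 (along y, XZ-mask fill 62/81): 558 voxels remain
carve view 2 (along z, XY-mask fill 35/81): 241 voxels remain
carve view 3 (along x, YZ-mask fill 48/81): 141 voxels remain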